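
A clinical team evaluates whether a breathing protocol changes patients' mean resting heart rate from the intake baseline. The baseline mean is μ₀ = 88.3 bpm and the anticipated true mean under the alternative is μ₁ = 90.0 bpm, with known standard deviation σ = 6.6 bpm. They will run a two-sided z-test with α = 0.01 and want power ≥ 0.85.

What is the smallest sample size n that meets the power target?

n = 197

Standardized effect: d = |μ₁ − μ₀| / σ = |90.0 − 88.3| / 6.6 = 0.2576
Set Φ(δ − 2.576) = 0.85; then δ − 2.576 = Φ⁻¹(0.85) = 1.036, giving δ = 3.612.
(Ignoring the negligible lower-tail rejection probability gives the usual closed-form inversion.)
δ = d·√n ⇒ n = (δ/d)² = (3.612 / 0.2576)² = 196.67.
Rounding up, n = 197.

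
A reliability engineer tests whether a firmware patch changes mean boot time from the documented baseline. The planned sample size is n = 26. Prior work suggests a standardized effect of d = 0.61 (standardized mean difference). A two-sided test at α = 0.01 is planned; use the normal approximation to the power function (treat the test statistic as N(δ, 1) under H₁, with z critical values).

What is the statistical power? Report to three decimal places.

Power ≈ 0.704

Noncentrality parameter: δ = d·√n = 0.61 × √26 = 3.1104
Critical value for a two-sided test at α = 0.01: z_{α/2} = 2.576.
Power = Φ(δ − 2.576) + Φ(−δ − 2.576) = Φ(0.535) + Φ(-5.686) = 0.7035 + 0.0000 = 0.7035.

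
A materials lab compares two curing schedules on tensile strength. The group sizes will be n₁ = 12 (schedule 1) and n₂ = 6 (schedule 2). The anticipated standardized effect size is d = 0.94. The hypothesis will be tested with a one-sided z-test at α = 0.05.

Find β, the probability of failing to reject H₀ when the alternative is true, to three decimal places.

Noncentrality parameter: δ = d / √(1/n₁ + 1/n₂) = 0.94 / √(1/12 + 1/6) = 1.8800
One-sided α = 0.05 → critical value z_{0.05} = 1.645.
Power = Φ(δ − 1.645) = Φ(0.235) = 0.5930.
Type II error: β = 1 − power = 1 − 0.5930 = 0.4070.

β ≈ 0.407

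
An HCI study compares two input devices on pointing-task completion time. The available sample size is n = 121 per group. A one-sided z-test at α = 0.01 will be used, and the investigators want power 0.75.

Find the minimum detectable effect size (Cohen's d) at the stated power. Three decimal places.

Need Φ(δ − 2.326) = 0.75, so δ = 2.326 + 0.674 = 3.001.
δ = d·√(n/2) ⇒ d = δ/√(n/2) = 3.001/√(121/2) = 0.3858.

d ≈ 0.386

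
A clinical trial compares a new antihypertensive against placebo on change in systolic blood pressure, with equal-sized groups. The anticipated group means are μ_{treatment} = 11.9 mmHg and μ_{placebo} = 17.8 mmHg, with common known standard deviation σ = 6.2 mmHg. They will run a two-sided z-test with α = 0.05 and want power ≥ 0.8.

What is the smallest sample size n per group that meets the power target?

n = 18 per group

Standardized effect: d = |μ_{treatment} − μ_{placebo}| / σ = |11.9 − 17.8| / 6.2 = 0.9516
Set Φ(δ − 1.960) = 0.8; then δ − 1.960 = Φ⁻¹(0.8) = 0.842, giving δ = 2.802.
(For δ > 0 the lower-tail rejection region contributes negligibly to power, so the one-term inversion is standard.)
δ = d·√(n/2) ⇒ n = 2(δ/d)² = 2 × (2.802 / 0.9516)² = 17.33.
Round up to the next whole unit.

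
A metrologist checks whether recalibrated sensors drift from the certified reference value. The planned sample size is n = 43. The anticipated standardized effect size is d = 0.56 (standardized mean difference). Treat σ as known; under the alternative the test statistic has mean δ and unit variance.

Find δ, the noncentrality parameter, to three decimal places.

The noncentrality parameter scales effect size by the design's sample-size factor: δ = d·√n = 0.56 × √43 = 3.6722

δ ≈ 3.672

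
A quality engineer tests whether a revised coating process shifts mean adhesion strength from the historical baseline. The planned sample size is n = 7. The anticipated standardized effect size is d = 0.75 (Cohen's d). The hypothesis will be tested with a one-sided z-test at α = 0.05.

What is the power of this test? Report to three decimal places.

Noncentrality parameter: δ = d·√n = 0.75 × √7 = 1.9843
One-sided α = 0.05 → critical value z_{0.05} = 1.645.
Power = Φ(δ − 1.645) = Φ(0.339) = 0.6329.

Power ≈ 0.633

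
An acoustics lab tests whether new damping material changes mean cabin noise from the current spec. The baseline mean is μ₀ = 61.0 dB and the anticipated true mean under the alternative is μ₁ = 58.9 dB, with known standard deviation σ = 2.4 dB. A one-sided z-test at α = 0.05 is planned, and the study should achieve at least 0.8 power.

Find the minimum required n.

Standardized effect: d = |μ₁ − μ₀| / σ = |58.9 − 61.0| / 2.4 = 0.8750
Set Φ(δ − 1.645) = 0.8; then δ − 1.645 = Φ⁻¹(0.8) = 0.842, giving δ = 2.486.
δ = d·√n ⇒ n = (δ/d)² = (2.486 / 0.8750)² = 8.08.
Rounding up, n = 9.

n = 9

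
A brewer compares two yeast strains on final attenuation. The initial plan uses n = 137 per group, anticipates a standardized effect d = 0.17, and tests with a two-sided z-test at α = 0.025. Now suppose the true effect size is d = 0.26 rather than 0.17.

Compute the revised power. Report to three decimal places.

Power ≈ 0.464

With d = 0.26: δ = d·√(n/2) = 0.26 × √(137/2) = 2.1519. Critical value z_{0.0125} = 2.241.
Revised power = Φ(δ − 2.241) + Φ(−δ − 2.241) = Φ(-0.090) + Φ(-4.393) = 0.4643 + 0.0000 = 0.4643.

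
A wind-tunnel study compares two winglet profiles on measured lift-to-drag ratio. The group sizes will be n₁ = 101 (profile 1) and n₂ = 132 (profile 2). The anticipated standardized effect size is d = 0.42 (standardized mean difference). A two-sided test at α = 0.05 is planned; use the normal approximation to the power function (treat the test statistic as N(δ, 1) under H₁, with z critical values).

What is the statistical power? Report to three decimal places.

Noncentrality parameter: δ = d / √(1/n₁ + 1/n₂) = 0.42 / √(1/101 + 1/132) = 3.1770
Two-sided α = 0.05 → critical value z_{0.025} = 1.960.
Power = Φ(δ − 1.960) + Φ(−δ − 1.960) = Φ(1.217) + Φ(-5.137) = 0.8882 + 0.0000 = 0.8882.

Power ≈ 0.888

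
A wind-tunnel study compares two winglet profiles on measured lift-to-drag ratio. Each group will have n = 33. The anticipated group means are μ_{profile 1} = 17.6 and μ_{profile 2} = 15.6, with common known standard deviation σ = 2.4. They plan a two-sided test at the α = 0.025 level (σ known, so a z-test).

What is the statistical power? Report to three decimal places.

Standardized effect: d = |μ_{profile 1} − μ_{profile 2}| / σ = |17.6 − 15.6| / 2.4 = 0.8333
Noncentrality parameter: δ = d·√(n/2) = 0.8333 × √(33/2) = 3.3850
Critical value for a two-sided test at α = 0.025: z_{α/2} = 2.241.
Power = Φ(δ − 2.241) + Φ(−δ − 2.241) = Φ(1.144) + Φ(-5.626) = 0.8736 + 0.0000 = 0.8736.

Power ≈ 0.874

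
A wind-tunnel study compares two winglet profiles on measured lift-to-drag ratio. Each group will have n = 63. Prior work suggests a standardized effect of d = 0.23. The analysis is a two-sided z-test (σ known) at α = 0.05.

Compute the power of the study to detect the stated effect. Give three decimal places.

Power ≈ 0.252

Noncentrality parameter: δ = d·√(n/2) = 0.23 × √(63/2) = 1.2909
Critical value for a two-sided test at α = 0.05: z_{α/2} = 1.960.
Power = Φ(δ − 1.960) + Φ(−δ − 1.960) = Φ(-0.669) + Φ(-3.251) = 0.2517 + 0.0006 = 0.2523.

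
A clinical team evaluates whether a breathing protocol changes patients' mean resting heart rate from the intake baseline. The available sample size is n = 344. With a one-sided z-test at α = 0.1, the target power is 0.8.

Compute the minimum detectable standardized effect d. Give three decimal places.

Required noncentrality: δ = z_{0.1} + z_{0.20} = 1.282 + 0.842 = 2.123.
δ = d·√n ⇒ d = δ/√n = 2.123/√344 = 0.1145.

d ≈ 0.114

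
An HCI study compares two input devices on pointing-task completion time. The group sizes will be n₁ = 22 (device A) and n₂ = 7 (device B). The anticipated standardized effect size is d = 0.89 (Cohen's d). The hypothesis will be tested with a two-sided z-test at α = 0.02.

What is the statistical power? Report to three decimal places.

Noncentrality parameter: δ = d / √(1/n₁ + 1/n₂) = 0.89 / √(1/22 + 1/7) = 2.0509
Critical value for a two-sided test at α = 0.02: z_{α/2} = 2.326.
Power = Φ(δ − 2.326) + Φ(−δ − 2.326) = Φ(-0.275) + Φ(-4.377) = 0.3915 + 0.0000 = 0.3915.

Power ≈ 0.392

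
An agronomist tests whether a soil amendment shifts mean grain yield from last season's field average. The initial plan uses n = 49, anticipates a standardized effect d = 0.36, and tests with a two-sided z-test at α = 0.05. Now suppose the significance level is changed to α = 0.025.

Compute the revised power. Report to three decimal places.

δ = d·√n = 0.36 × √49 = 2.5200 (unchanged). New critical value: z_{0.0125} = 2.241.
Revised power = Φ(δ − 2.241) + Φ(−δ − 2.241) = Φ(0.279) + Φ(-4.761) = 0.6097 + 0.0000 = 0.6097.

Power ≈ 0.610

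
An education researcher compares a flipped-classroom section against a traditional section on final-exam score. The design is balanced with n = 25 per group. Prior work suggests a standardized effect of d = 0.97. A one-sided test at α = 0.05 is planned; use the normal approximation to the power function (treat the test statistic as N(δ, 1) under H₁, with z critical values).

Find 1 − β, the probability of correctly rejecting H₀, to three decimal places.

Noncentrality parameter: δ = d·√(n/2) = 0.97 × √(25/2) = 3.4295
One-sided α = 0.05 → critical value z_{0.05} = 1.645.
Power = P(Z > 1.645 − δ) = Φ(1.785) = 0.9628.

Power ≈ 0.963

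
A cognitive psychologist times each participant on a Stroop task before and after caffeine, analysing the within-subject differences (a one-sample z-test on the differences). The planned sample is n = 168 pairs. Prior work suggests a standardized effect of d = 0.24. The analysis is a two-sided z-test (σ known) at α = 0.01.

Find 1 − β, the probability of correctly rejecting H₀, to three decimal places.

Noncentrality parameter: δ = d·√n = 0.24 × √168 = 3.1108
Critical value for a two-sided test at α = 0.01: z_{α/2} = 2.576.
Power = Φ(δ − 2.576) + Φ(−δ − 2.576) = Φ(0.535) + Φ(-5.687) = 0.7036 + 0.0000 = 0.7036.

Power ≈ 0.704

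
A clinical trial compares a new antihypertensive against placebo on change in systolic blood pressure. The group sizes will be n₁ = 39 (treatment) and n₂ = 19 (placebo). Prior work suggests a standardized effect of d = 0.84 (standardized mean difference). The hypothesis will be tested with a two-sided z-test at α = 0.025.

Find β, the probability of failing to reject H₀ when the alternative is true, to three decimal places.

β ≈ 0.223

Noncentrality parameter: δ = d / √(1/n₁ + 1/n₂) = 0.84 / √(1/39 + 1/19) = 3.0024
Critical value for a two-sided test at α = 0.025: z_{α/2} = 2.241.
Power = Φ(δ − 2.241) + Φ(−δ − 2.241) = Φ(0.761) + Φ(-5.244) = 0.7767 + 0.0000 = 0.7767.
Type II error: β = 1 − power = 1 − 0.7767 = 0.2233.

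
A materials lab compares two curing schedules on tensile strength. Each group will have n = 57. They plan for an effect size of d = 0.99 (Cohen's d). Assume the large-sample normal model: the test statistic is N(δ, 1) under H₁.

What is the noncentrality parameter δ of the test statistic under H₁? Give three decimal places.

δ ≈ 5.285

The noncentrality parameter scales effect size by the design's sample-size factor: δ = d·√(n/2) = 0.99 × √(57/2) = 5.2852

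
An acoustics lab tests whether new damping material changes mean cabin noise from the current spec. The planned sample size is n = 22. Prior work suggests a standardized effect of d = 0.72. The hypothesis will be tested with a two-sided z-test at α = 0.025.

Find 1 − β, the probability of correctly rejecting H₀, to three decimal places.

Noncentrality parameter: δ = d·√n = 0.72 × √22 = 3.3771
Critical value for a two-sided test at α = 0.025: z_{α/2} = 2.241.
Power = Φ(δ − 2.241) + Φ(−δ − 2.241) = Φ(1.136) + Φ(-5.619) = 0.8720 + 0.0000 = 0.8720.

Power ≈ 0.872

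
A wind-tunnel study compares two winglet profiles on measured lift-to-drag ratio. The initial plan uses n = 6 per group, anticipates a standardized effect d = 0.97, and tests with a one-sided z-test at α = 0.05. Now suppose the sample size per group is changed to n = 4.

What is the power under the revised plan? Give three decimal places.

With n = 4 per group: δ = d·√(n/2) = 0.97 × √(4/2) = 1.3718. Critical value z_{0.05} = 1.645.
Revised power = P(Z > 1.645 − δ) = Φ(-0.273) = 0.3924.

Power ≈ 0.392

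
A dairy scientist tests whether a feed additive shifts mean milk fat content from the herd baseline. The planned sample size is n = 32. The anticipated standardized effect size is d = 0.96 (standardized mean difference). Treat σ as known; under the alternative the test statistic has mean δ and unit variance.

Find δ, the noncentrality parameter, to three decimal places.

δ ≈ 5.431

The noncentrality parameter scales effect size by the design's sample-size factor: δ = d·√n = 0.96 × √32 = 5.4306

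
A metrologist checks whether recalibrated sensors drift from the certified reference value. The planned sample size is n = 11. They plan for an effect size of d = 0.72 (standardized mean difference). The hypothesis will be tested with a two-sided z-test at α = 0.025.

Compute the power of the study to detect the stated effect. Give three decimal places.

Noncentrality parameter: δ = d·√n = 0.72 × √11 = 2.3880
Two-sided α = 0.025 → critical value z_{0.0125} = 2.241.
Power = Φ(δ − 2.241) + Φ(−δ − 2.241) = Φ(0.147) + Φ(-4.629) = 0.5583 + 0.0000 = 0.5583.

Power ≈ 0.558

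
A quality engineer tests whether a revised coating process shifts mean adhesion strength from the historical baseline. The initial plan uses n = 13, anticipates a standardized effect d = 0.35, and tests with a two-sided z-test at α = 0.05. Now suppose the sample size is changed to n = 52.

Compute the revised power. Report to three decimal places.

With n = 52: δ = d·√n = 0.35 × √52 = 2.5239. Critical value z_{0.025} = 1.960.
Revised power = Φ(δ − 1.960) + Φ(−δ − 1.960) = Φ(0.564) + Φ(-4.484) = 0.7136 + 0.0000 = 0.7136.

Power ≈ 0.714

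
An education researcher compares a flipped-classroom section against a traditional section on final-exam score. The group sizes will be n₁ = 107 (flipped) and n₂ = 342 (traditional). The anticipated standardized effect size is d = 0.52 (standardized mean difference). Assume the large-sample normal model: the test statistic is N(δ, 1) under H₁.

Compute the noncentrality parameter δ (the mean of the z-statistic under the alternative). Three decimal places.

δ ≈ 4.694

δ = d / √(1/n₁ + 1/n₂) = 0.52 / √(1/107 + 1/342) = 4.6945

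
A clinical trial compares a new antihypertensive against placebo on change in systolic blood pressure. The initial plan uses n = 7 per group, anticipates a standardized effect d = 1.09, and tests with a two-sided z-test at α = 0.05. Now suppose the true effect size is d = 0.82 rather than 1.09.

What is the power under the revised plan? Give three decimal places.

With d = 0.82: δ = d·√(n/2) = 0.82 × √(7/2) = 1.5341. Critical value z_{0.025} = 1.960.
Revised power = Φ(δ − 1.960) + Φ(−δ − 1.960) = Φ(-0.426) + Φ(-3.494) = 0.3351 + 0.0002 = 0.3353.

Power ≈ 0.335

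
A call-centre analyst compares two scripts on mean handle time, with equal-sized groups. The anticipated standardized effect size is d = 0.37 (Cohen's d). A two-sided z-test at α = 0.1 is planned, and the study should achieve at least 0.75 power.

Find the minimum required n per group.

Set Φ(δ − 1.645) = 0.75; then δ − 1.645 = Φ⁻¹(0.75) = 0.674, giving δ = 2.319.
(Ignoring the negligible lower-tail rejection probability gives the usual closed-form inversion.)
δ = d·√(n/2) ⇒ n = 2(δ/d)² = 2 × (2.319 / 0.37)² = 78.59.
Rounding up, n = 79 per group.

n = 79 per group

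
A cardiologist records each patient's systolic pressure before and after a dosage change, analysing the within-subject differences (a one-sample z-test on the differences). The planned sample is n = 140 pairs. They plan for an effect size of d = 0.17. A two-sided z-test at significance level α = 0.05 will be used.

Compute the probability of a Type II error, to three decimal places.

Noncentrality parameter: δ = d·√n = 0.17 × √140 = 2.0115
Critical value for a two-sided test at α = 0.05: z_{α/2} = 1.960.
Power = Φ(δ − 1.960) + Φ(−δ − 1.960) = Φ(0.052) + Φ(-3.971) = 0.5205 + 0.0000 = 0.5206.
Type II error: β = 1 − power = 1 − 0.5206 = 0.4794.

β ≈ 0.479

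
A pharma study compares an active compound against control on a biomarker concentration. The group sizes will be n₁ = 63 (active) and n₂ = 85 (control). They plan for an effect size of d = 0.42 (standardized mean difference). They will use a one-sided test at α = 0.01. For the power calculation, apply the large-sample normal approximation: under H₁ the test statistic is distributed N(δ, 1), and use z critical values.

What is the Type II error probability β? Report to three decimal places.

β ≈ 0.421

Noncentrality parameter: δ = d / √(1/n₁ + 1/n₂) = 0.42 / √(1/63 + 1/85) = 2.5264
Critical value for a one-sided test at α = 0.01: z_α = 2.326.
Power = P(Z > 2.326 − δ) = Φ(0.200) = 0.5793.
Type II error: β = 1 − power = 1 − 0.5793 = 0.4207.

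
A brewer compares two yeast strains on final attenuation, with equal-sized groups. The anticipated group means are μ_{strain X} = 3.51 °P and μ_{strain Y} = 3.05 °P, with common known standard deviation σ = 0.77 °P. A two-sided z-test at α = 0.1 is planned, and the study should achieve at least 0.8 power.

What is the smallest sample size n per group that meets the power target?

n = 35 per group

Standardized effect: d = |μ_{strain X} − μ_{strain Y}| / σ = |3.51 − 3.05| / 0.77 = 0.5974
For power 0.8 need Φ(δ − z_{0.05}) = 0.8, so δ = z_{0.05} + z_{0.20} = 1.645 + 0.842 = 2.486.
(Ignoring the negligible lower-tail rejection probability gives the usual closed-form inversion.)
δ = d·√(n/2) ⇒ n = 2(δ/d)² = 2 × (2.486 / 0.5974)² = 34.65.
Rounding up, n = 35 per group.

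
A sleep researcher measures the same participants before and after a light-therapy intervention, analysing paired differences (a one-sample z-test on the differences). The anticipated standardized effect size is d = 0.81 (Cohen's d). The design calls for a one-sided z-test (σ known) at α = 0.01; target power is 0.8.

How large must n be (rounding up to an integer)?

For power 0.8 need Φ(δ − z_{0.01}) = 0.8, so δ = z_{0.01} + z_{0.20} = 2.326 + 0.842 = 3.168.
δ = d·√n ⇒ n = (δ/d)² = (3.168 / 0.81)² = 15.30.
Rounding up, n = 16.

n = 16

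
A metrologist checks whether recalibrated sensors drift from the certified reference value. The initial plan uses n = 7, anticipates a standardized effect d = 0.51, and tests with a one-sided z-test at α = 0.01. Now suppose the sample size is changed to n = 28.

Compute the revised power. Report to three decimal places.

With n = 28: δ = d·√n = 0.51 × √28 = 2.6987. Critical value z_{0.01} = 2.326.
Revised power = P(Z > 2.326 − δ) = Φ(0.372) = 0.6452.

Power ≈ 0.645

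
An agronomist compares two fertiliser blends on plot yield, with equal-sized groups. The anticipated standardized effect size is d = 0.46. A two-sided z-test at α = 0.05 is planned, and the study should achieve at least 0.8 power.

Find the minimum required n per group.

n = 75 per group

Set Φ(δ − 1.960) = 0.8; then δ − 1.960 = Φ⁻¹(0.8) = 0.842, giving δ = 2.802.
(Ignoring the negligible lower-tail rejection probability gives the usual closed-form inversion.)
δ = d·√(n/2) ⇒ n = 2(δ/d)² = 2 × (2.802 / 0.46)² = 74.19.
Rounding up, n = 75 per group.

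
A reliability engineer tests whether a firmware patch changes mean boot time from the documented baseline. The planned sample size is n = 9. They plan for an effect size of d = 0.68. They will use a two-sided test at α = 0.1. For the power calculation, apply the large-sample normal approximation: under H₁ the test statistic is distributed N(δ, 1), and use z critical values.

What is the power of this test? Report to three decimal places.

Power ≈ 0.654

Noncentrality parameter: δ = d·√n = 0.68 × √9 = 2.0400
Critical value for a two-sided test at α = 0.1: z_{α/2} = 1.645.
Power = Φ(δ − 1.645) + Φ(−δ − 1.645) = Φ(0.395) + Φ(-3.685) = 0.6536 + 0.0001 = 0.6537.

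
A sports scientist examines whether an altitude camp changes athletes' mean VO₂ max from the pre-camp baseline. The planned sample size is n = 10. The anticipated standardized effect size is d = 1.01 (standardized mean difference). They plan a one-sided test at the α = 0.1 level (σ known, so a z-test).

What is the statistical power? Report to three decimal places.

Noncentrality parameter: δ = d·√n = 1.01 × √10 = 3.1939
Critical value for a one-sided test at α = 0.1: z_α = 1.282.
Power = Φ(δ − 1.282) = Φ(1.912) = 0.9721.

Power ≈ 0.972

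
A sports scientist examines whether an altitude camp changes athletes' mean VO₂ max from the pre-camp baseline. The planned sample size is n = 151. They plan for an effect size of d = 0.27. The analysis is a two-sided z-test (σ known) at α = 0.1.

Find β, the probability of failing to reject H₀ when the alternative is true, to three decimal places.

β ≈ 0.047

Noncentrality parameter: δ = d·√n = 0.27 × √151 = 3.3178
Critical value for a two-sided test at α = 0.1: z_{α/2} = 1.645.
Power = Φ(δ − 1.645) + Φ(−δ − 1.645) = Φ(1.673) + Φ(-4.963) = 0.9528 + 0.0000 = 0.9528.
Type II error: β = 1 − power = 1 − 0.9528 = 0.0472.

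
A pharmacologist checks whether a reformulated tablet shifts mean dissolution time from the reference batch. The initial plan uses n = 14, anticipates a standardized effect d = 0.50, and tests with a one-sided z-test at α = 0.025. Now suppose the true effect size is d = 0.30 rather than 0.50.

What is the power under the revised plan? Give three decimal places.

Power ≈ 0.201

With d = 0.30: δ = d·√n = 0.30 × √14 = 1.1225. Critical value z_{0.025} = 1.960.
Revised power = Φ(δ − 1.960) = Φ(-0.837) = 0.2012.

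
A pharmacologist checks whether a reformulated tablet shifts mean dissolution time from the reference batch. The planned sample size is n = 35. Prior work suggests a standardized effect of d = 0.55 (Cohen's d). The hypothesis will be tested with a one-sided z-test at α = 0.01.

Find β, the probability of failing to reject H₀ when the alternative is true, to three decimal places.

Noncentrality parameter: δ = d·√n = 0.55 × √35 = 3.2538
One-sided α = 0.01 → critical value z_{0.01} = 2.326.
Power = Φ(δ − 2.326) = Φ(0.927) = 0.8232.
Type II error: β = 1 − power = 1 − 0.8232 = 0.1768.

β ≈ 0.177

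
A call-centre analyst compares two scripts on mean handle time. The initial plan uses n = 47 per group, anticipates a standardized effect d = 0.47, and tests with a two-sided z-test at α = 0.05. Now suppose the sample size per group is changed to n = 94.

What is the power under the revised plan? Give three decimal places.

With n = 94 per group: δ = d·√(n/2) = 0.47 × √(94/2) = 3.2222. Critical value z_{0.025} = 1.960.
Revised power = Φ(δ − 1.960) + Φ(−δ − 1.960) = Φ(1.262) + Φ(-5.182) = 0.8966 + 0.0000 = 0.8966.

Power ≈ 0.897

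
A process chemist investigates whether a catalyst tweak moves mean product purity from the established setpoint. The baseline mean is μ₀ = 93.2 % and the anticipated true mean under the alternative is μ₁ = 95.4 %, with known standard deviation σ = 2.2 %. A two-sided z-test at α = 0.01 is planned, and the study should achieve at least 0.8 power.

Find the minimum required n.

n = 12

Standardized effect: d = |μ₁ − μ₀| / σ = |95.4 − 93.2| / 2.2 = 1.0000
For power 0.8 need Φ(δ − z_{0.005}) = 0.8, so δ = z_{0.005} + z_{0.20} = 2.576 + 0.842 = 3.417.
(The Φ(−δ − z_{α/2}) term is vanishingly small for δ > 0 and is dropped in the standard sample-size formula.)
δ = d·√n ⇒ n = (δ/d)² = (3.417 / 1.0000)² = 11.68.
Round up to the next whole unit.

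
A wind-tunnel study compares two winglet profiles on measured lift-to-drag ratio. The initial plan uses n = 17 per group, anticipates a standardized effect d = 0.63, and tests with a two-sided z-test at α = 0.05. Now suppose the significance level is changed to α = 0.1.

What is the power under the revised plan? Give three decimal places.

Power ≈ 0.576

δ = d·√(n/2) = 0.63 × √(17/2) = 1.8367 (unchanged). New critical value: z_{0.05} = 1.645.
Revised power = Φ(δ − 1.645) + Φ(−δ − 1.645) = Φ(0.192) + Φ(-3.482) = 0.5761 + 0.0002 = 0.5763.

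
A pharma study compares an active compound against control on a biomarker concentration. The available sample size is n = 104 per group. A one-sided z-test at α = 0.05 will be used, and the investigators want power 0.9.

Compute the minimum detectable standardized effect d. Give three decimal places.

Need Φ(δ − 1.645) = 0.9, so δ = 1.645 + 1.282 = 2.926.
δ = d·√(n/2) ⇒ d = δ/√(n/2) = 2.926/√(104/2) = 0.4058.

d ≈ 0.406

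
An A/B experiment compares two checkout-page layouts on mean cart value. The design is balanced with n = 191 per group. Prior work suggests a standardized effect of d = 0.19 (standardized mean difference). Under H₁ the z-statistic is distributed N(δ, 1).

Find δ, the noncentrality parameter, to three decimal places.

δ = d·√(n/2) = 0.19 × √(191/2) = 1.8568

δ ≈ 1.857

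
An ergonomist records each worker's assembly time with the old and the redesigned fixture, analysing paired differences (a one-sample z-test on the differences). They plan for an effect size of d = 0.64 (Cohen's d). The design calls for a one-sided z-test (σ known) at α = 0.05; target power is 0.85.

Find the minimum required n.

n = 18

Set Φ(δ − 1.645) = 0.85; then δ − 1.645 = Φ⁻¹(0.85) = 1.036, giving δ = 2.681.
δ = d·√n ⇒ n = (δ/d)² = (2.681 / 0.64)² = 17.55.
Rounding up, n = 18.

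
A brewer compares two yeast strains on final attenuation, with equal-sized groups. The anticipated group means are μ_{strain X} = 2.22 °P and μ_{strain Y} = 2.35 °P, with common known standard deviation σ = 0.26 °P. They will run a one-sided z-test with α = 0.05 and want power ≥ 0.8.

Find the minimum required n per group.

n = 50 per group

Standardized effect: d = |μ_{strain X} − μ_{strain Y}| / σ = |2.22 − 2.35| / 0.26 = 0.5000
Set Φ(δ − 1.645) = 0.8; then δ − 1.645 = Φ⁻¹(0.8) = 0.842, giving δ = 2.486.
δ = d·√(n/2) ⇒ n = 2(δ/d)² = 2 × (2.486 / 0.5000)² = 49.46.
Round up to the next whole unit.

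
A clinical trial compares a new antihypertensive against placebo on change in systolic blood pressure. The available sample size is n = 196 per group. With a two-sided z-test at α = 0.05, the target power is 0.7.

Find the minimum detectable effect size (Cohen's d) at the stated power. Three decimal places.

Required noncentrality: δ = z_{0.025} + z_{0.30} = 1.960 + 0.524 = 2.484.
(The second rejection-region term Φ(−δ − z_{α/2}) is negligible and dropped.)
δ = d·√(n/2) ⇒ d = δ/√(n/2) = 2.484/√(196/2) = 0.2510.

d ≈ 0.251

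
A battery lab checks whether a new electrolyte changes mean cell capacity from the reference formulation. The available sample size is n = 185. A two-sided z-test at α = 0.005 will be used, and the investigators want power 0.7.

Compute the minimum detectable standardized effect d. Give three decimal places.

d ≈ 0.245

Required noncentrality: δ = z_{0.0025} + z_{0.30} = 2.807 + 0.524 = 3.331.
(The second rejection-region term Φ(−δ − z_{α/2}) is negligible and dropped.)
δ = d·√n ⇒ d = δ/√n = 3.331/√185 = 0.2449.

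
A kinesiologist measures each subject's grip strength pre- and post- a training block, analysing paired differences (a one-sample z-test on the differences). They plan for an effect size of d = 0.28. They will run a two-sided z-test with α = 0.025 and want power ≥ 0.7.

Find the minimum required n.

Set Φ(δ − 2.241) = 0.7; then δ − 2.241 = Φ⁻¹(0.7) = 0.524, giving δ = 2.766.
(Ignoring the negligible lower-tail rejection probability gives the usual closed-form inversion.)
δ = d·√n ⇒ n = (δ/d)² = (2.766 / 0.28)² = 97.57.
Rounding up, n = 98.

n = 98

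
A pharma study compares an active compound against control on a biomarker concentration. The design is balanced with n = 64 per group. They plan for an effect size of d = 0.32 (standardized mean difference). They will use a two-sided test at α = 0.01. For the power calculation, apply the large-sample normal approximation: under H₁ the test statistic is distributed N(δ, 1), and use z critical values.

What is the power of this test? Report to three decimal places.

Power ≈ 0.222

Noncentrality parameter: δ = d·√(n/2) = 0.32 × √(64/2) = 1.8102
Two-sided α = 0.01 → critical value z_{0.005} = 2.576.
Power = Φ(δ − 2.576) + Φ(−δ − 2.576) = Φ(-0.766) + Φ(-4.386) = 0.2219 + 0.0000 = 0.2220.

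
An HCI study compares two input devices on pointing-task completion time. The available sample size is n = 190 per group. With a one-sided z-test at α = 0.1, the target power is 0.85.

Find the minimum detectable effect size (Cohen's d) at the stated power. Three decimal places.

Need Φ(δ − 1.282) = 0.85, so δ = 1.282 + 1.036 = 2.318.
δ = d·√(n/2) ⇒ d = δ/√(n/2) = 2.318/√(190/2) = 0.2378.

d ≈ 0.238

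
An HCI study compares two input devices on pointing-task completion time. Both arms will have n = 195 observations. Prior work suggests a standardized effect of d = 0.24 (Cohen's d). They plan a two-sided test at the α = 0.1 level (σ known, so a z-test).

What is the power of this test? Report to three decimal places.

Noncentrality parameter: δ = d·√(n/2) = 0.24 × √(195/2) = 2.3698
Critical value for a two-sided test at α = 0.1: z_{α/2} = 1.645.
Power = Φ(δ − 1.645) + Φ(−δ − 1.645) = Φ(0.725) + Φ(-4.015) = 0.7658 + 0.0000 = 0.7658.

Power ≈ 0.766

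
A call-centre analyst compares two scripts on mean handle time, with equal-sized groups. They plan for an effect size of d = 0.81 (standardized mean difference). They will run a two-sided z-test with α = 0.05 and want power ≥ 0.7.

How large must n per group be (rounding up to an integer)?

n = 19 per group

Set Φ(δ − 1.960) = 0.7; then δ − 1.960 = Φ⁻¹(0.7) = 0.524, giving δ = 2.484.
(For δ > 0 the lower-tail rejection region contributes negligibly to power, so the one-term inversion is standard.)
δ = d·√(n/2) ⇒ n = 2(δ/d)² = 2 × (2.484 / 0.81)² = 18.81.
Rounding up, n = 19 per group.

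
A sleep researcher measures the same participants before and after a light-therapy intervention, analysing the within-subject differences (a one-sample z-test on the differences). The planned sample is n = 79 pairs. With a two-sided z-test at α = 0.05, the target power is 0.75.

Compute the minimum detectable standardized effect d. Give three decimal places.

Required noncentrality: δ = z_{0.025} + z_{0.25} = 1.960 + 0.674 = 2.634.
(The second rejection-region term Φ(−δ − z_{α/2}) is negligible and dropped.)
δ = d·√n ⇒ d = δ/√n = 2.634/√79 = 0.2964.

d ≈ 0.296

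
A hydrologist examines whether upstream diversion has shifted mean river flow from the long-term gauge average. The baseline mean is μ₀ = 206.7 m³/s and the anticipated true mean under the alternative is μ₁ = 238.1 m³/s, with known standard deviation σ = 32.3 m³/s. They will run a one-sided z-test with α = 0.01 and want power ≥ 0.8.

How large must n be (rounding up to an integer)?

Standardized effect: d = |μ₁ − μ₀| / σ = |238.1 − 206.7| / 32.3 = 0.9721
For power 0.8 need Φ(δ − z_{0.01}) = 0.8, so δ = z_{0.01} + z_{0.20} = 2.326 + 0.842 = 3.168.
δ = d·√n ⇒ n = (δ/d)² = (3.168 / 0.9721)² = 10.62.
Round up to the next whole unit.

n = 11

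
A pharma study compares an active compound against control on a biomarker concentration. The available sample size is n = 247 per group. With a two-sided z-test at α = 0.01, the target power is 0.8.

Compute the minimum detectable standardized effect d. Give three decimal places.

d ≈ 0.308

Required noncentrality: δ = z_{0.005} + z_{0.20} = 2.576 + 0.842 = 3.417.
(Lower-tail contribution to power is negligible for δ > 0.)
δ = d·√(n/2) ⇒ d = δ/√(n/2) = 3.417/√(247/2) = 0.3075.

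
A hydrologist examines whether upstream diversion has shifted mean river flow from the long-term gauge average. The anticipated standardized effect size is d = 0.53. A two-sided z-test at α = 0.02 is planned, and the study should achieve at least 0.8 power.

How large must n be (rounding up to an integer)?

n = 36

For power 0.8 need Φ(δ − z_{0.01}) = 0.8, so δ = z_{0.01} + z_{0.20} = 2.326 + 0.842 = 3.168.
(For δ > 0 the lower-tail rejection region contributes negligibly to power, so the one-term inversion is standard.)
δ = d·√n ⇒ n = (δ/d)² = (3.168 / 0.53)² = 35.73.
Rounding up, n = 36.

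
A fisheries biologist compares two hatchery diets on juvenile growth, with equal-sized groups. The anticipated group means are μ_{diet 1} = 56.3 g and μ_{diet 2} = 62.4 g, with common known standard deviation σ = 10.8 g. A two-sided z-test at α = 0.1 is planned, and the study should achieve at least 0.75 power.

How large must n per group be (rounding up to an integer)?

Standardized effect: d = |μ_{diet 1} − μ_{diet 2}| / σ = |56.3 − 62.4| / 10.8 = 0.5648
For power 0.75 need Φ(δ − z_{0.05}) = 0.75, so δ = z_{0.05} + z_{0.25} = 1.645 + 0.674 = 2.319.
(The Φ(−δ − z_{α/2}) term is vanishingly small for δ > 0 and is dropped in the standard sample-size formula.)
δ = d·√(n/2) ⇒ n = 2(δ/d)² = 2 × (2.319 / 0.5648)² = 33.72.
Round up to the next whole unit.

n = 34 per group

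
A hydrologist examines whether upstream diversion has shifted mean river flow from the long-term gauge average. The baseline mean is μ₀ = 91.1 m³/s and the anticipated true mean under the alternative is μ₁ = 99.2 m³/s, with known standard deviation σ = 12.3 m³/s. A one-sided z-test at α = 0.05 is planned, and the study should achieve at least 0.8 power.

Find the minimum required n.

n = 15

Standardized effect: d = |μ₁ − μ₀| / σ = |99.2 − 91.1| / 12.3 = 0.6585
For power 0.8 need Φ(δ − z_{0.05}) = 0.8, so δ = z_{0.05} + z_{0.20} = 1.645 + 0.842 = 2.486.
δ = d·√n ⇒ n = (δ/d)² = (2.486 / 0.6585)² = 14.26.
Rounding up, n = 15.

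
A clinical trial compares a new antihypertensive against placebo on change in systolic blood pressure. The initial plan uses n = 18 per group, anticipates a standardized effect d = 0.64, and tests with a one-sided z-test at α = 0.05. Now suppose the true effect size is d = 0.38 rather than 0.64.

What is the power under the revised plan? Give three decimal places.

With d = 0.38: δ = d·√(n/2) = 0.38 × √(18/2) = 1.1400. Critical value z_{0.05} = 1.645.
Revised power = P(Z > 1.645 − δ) = Φ(-0.505) = 0.3068.

Power ≈ 0.307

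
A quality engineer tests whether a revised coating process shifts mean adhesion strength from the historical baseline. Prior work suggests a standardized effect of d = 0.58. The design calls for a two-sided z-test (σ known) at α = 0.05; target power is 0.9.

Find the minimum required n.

n = 32

For power 0.9 need Φ(δ − z_{0.025}) = 0.9, so δ = z_{0.025} + z_{0.10} = 1.960 + 1.282 = 3.242.
(The Φ(−δ − z_{α/2}) term is vanishingly small for δ > 0 and is dropped in the standard sample-size formula.)
δ = d·√n ⇒ n = (δ/d)² = (3.242 / 0.58)² = 31.23.
Round up to the next whole unit.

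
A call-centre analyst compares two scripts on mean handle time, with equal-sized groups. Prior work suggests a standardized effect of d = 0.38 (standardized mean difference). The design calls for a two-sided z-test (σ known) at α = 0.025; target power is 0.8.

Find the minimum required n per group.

n = 132 per group

For power 0.8 need Φ(δ − z_{0.0125}) = 0.8, so δ = z_{0.0125} + z_{0.20} = 2.241 + 0.842 = 3.083.
(The Φ(−δ − z_{α/2}) term is vanishingly small for δ > 0 and is dropped in the standard sample-size formula.)
δ = d·√(n/2) ⇒ n = 2(δ/d)² = 2 × (3.083 / 0.38)² = 131.65.
Rounding up, n = 132 per group.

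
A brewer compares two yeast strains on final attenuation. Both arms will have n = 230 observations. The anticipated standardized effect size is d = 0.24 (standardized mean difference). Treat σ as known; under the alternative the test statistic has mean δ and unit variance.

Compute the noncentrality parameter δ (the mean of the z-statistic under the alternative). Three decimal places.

δ ≈ 2.574

δ = d·√(n/2) = 0.24 × √(230/2) = 2.5737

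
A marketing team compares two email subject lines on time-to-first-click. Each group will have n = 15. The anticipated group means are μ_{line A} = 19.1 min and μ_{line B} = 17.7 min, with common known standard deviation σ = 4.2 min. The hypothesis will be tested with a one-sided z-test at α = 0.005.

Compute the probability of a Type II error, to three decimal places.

Standardized effect: d = |μ_{line A} − μ_{line B}| / σ = |19.1 − 17.7| / 4.2 = 0.3333
Noncentrality parameter: δ = d·√(n/2) = 0.3333 × √(15/2) = 0.9129
One-sided α = 0.005 → critical value z_{0.005} = 2.576.
Power = P(Z > 2.576 − δ) = Φ(-1.663) = 0.0482.
Type II error: β = 1 − power = 1 − 0.0482 = 0.9518.

β ≈ 0.952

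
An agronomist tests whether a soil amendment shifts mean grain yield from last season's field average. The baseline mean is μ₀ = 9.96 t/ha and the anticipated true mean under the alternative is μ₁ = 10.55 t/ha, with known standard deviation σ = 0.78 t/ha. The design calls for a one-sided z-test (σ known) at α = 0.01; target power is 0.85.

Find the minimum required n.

Standardized effect: d = |μ₁ − μ₀| / σ = |10.55 − 9.96| / 0.78 = 0.7564
For power 0.85 need Φ(δ − z_{0.01}) = 0.85, so δ = z_{0.01} + z_{0.15} = 2.326 + 1.036 = 3.363.
δ = d·√n ⇒ n = (δ/d)² = (3.363 / 0.7564)² = 19.76.
Rounding up, n = 20.

n = 20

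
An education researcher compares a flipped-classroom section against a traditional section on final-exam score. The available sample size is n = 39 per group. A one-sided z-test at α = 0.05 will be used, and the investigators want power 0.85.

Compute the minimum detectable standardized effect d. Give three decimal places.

Need Φ(δ − 1.645) = 0.85, so δ = 1.645 + 1.036 = 2.681.
δ = d·√(n/2) ⇒ d = δ/√(n/2) = 2.681/√(39/2) = 0.6072.

d ≈ 0.607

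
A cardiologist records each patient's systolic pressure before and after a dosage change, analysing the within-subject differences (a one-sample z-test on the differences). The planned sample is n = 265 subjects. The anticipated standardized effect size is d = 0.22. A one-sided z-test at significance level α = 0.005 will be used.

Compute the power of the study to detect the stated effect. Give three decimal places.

Noncentrality parameter: λ = d·√n = 0.22 × √265 = 3.5813
One-sided α = 0.005 → critical value z_{0.005} = 2.576.
Power = Φ(λ − 2.576) = Φ(1.006) = 0.8427.

Power ≈ 0.843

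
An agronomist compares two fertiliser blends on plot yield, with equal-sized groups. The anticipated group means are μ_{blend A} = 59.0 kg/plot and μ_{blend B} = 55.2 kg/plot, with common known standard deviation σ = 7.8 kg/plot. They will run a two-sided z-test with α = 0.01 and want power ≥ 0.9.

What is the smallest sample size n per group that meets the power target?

n = 126 per group

Standardized effect: d = |μ_{blend A} − μ_{blend B}| / σ = |59.0 − 55.2| / 7.8 = 0.4872
Set Φ(δ − 2.576) = 0.9; then δ − 2.576 = Φ⁻¹(0.9) = 1.282, giving δ = 3.857.
(For δ > 0 the lower-tail rejection region contributes negligibly to power, so the one-term inversion is standard.)
δ = d·√(n/2) ⇒ n = 2(δ/d)² = 2 × (3.857 / 0.4872)² = 125.38.
Round up to the next whole unit.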